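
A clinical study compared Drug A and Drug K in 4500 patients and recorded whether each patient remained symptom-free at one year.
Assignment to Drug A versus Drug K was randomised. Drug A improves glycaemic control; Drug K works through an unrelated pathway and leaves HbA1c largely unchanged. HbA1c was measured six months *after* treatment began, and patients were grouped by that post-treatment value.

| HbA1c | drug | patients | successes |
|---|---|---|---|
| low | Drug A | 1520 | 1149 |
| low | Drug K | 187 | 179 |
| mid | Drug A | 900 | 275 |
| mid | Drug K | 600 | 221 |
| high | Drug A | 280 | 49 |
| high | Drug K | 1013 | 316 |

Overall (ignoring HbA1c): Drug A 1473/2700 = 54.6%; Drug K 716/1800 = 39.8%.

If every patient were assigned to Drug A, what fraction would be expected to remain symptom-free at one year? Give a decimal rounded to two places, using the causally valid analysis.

Within every HbA1c level Drug K has the higher rate, yet pooled Drug A does — Simpson's reversal.
Because the drug influences HbA1c, HbA1c is a post-treatment mediator, not a confounder. Stratifying on it would bias the estimate; the causal effect is the crude pooled difference.
So P(outcome | do(Drug A)) is just the pooled rate for Drug A: 1473/2700 = 0.546.

0.55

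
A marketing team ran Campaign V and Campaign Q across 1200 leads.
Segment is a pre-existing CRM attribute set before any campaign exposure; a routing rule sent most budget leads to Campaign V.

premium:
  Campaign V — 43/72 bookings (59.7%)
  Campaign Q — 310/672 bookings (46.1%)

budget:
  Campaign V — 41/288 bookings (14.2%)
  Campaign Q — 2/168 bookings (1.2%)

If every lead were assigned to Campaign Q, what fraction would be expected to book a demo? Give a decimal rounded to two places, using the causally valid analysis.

0.29

Here customer segment is a common cause — it drives both which campaign a case falls under and the outcome. The crude comparison mixes populations; the stratum-specific rates are the causally relevant ones.
Standardising Campaign Q to the population customer segment mix: 0.620·310/672 + 0.380·2/168 = 0.291.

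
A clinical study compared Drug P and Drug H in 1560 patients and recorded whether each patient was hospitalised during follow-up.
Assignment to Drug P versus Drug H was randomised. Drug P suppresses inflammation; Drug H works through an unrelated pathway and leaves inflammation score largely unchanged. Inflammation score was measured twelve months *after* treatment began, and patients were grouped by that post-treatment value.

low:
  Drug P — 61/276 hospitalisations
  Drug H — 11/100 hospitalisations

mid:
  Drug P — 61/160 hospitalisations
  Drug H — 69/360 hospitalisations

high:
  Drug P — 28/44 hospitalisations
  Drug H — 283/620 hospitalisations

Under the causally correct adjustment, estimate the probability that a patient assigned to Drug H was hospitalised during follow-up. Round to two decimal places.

0.34

Inflammation score is recorded after the drug and is itself shifted by it — it sits on the causal path from drug to outcome. Conditioning on a mediator would strip out part of the effect we want; the pooled comparison gives the total causal effect.
So P(outcome | do(Drug H)) is just the pooled rate for Drug H: 363/1080 = 0.336.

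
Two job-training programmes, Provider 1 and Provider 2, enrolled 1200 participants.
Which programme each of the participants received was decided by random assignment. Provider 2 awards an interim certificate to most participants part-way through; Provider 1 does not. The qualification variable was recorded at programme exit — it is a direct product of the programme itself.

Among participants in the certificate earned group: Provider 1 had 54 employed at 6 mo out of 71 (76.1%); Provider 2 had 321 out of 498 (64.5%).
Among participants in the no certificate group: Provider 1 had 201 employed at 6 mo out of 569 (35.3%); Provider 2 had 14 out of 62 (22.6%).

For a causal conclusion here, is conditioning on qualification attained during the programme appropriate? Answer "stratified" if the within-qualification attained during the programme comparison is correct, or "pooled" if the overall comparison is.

pooled

Qualification attained during the programme here is a post-treatment variable shaped by the programme; conditioning on it would introduce bias rather than remove it. The overall comparison is the causal one.
Pooled: Provider 1 39.8% vs Provider 2 59.8%; Provider 2 is higher overall.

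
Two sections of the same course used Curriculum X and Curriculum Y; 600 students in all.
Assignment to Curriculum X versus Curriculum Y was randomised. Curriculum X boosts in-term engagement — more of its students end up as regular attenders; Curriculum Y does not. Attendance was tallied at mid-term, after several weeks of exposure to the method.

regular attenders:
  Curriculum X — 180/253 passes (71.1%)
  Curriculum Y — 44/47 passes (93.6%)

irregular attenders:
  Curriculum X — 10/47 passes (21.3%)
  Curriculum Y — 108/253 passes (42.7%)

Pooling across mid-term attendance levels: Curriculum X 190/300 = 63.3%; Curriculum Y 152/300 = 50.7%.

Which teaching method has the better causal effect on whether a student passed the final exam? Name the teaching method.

Curriculum X

Because the teaching method influences mid-term attendance, mid-term attendance is a post-treatment mediator, not a confounder. Stratifying on it would bias the estimate; the causal effect is the crude pooled difference.
Pooled: Curriculum X 63.3% vs Curriculum Y 50.7%; Curriculum X is higher overall.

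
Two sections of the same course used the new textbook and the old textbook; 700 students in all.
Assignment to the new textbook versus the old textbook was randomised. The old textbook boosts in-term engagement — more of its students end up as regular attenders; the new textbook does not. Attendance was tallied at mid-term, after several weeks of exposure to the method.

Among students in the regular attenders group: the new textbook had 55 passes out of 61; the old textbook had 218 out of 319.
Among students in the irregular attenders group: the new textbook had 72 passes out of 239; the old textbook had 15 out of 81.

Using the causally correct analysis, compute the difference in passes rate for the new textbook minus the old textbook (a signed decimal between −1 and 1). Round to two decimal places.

The stratified and pooled comparisons disagree (the new textbook wins within each mid-term attendance; the old textbook wins overall), so the answer turns on the causal role of mid-term attendance.
Mid-term attendance is recorded after the teaching method and is itself shifted by it — it sits on the causal path from teaching method to outcome. Conditioning on a mediator would strip out part of the effect we want; the pooled comparison gives the total causal effect.
The causal difference is the pooled difference: 0.423 − 0.583 = -0.159.

-0.16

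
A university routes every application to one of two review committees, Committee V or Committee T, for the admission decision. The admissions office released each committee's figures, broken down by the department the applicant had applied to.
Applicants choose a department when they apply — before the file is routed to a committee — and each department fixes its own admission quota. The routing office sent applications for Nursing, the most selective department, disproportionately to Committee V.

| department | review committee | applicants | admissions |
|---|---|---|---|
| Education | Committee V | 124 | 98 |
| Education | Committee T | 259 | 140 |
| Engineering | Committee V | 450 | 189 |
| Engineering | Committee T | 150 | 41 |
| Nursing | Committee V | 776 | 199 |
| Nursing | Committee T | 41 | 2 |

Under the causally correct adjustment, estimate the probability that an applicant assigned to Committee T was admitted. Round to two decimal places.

Since department is a pre-existing factor (not a product of the review committee) and it affects the outcome on its own, it is a confounder. The stratified rates, not the pooled rate, identify the causal effect.
Standardising Committee T to the population department mix: 0.213·140/259 + 0.333·41/150 + 0.454·2/41 = 0.228.

0.23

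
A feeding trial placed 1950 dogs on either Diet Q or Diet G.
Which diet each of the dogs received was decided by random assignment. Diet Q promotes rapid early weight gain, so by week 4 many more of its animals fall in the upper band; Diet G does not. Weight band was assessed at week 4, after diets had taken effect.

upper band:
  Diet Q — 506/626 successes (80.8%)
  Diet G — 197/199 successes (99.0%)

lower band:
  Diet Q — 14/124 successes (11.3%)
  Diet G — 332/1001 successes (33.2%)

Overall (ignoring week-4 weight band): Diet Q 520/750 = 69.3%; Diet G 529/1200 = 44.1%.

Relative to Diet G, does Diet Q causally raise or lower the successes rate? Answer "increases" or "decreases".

increases

Because the diet influences week-4 weight band, week-4 weight band is a post-treatment mediator, not a confounder. Stratifying on it would bias the estimate; the causal effect is the crude pooled difference.
Pooled: Diet Q 69.3% vs Diet G 44.1%; Diet Q is higher overall.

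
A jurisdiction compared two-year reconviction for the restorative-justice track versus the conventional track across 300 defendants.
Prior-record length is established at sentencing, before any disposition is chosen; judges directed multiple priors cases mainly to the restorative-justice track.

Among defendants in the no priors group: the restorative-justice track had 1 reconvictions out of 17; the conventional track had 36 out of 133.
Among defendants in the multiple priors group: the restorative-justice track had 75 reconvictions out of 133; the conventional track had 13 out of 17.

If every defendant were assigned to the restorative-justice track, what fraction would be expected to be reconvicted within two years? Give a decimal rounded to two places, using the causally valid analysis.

0.31

The stratified and pooled comparisons disagree (the restorative-justice track wins within each prior-record length; the conventional track wins overall), so the answer turns on the causal role of prior-record length.
The imbalance in prior-record length arose from how defendants were allocated, not from anything the disposition did; and prior-record length independently affects the outcome. The pooled gap is confounded — condition on prior-record length.
Standardising the restorative-justice track to the population prior-record length mix: 0.500·1/17 + 0.500·75/133 = 0.311.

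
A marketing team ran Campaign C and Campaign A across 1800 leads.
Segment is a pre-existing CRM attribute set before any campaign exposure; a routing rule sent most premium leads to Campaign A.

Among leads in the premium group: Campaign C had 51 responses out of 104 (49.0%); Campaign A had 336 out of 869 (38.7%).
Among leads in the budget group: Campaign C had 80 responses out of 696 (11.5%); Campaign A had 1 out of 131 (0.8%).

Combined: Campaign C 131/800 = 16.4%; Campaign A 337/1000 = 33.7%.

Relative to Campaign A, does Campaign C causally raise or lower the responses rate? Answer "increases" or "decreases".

Campaign C is higher inside every customer segment stratum but Campaign A is higher in aggregate. Whether to stratify depends on how customer segment relates to the campaign.
The imbalance in customer segment arose from how leads were allocated, not from anything the campaign did; and customer segment independently affects the outcome. The pooled gap is confounded — condition on customer segment.
Within each level — premium: 49.0% vs 38.7%; budget: 11.5% vs 0.8% — Campaign C is higher every time.

increases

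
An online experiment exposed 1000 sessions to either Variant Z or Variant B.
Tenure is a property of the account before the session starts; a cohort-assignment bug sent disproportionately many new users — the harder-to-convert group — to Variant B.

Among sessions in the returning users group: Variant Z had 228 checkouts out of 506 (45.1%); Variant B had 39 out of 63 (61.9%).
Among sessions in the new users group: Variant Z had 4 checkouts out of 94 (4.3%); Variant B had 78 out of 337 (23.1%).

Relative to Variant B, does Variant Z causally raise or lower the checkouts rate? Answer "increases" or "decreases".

decreases

Here user tenure is a common cause — it drives both which variant a case falls under and the outcome. The crude comparison mixes populations; the stratum-specific rates are the causally relevant ones.
Within each level — returning users: 45.1% vs 61.9%; new users: 4.3% vs 23.1% — Variant B is higher every time.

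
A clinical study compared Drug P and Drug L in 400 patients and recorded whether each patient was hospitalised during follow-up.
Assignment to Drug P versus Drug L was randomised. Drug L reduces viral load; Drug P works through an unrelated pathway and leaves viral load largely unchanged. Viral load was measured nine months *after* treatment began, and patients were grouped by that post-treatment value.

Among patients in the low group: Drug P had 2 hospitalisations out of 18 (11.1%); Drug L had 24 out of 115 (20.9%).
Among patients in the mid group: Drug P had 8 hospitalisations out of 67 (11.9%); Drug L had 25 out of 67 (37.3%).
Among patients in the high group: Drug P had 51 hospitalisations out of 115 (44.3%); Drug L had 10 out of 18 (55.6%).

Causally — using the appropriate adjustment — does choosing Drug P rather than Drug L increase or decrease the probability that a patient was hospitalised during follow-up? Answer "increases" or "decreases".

Drug P is lower inside every viral load stratum but Drug L is lower in aggregate. Whether to stratify depends on how viral load relates to the drug.
Viral load is recorded after the drug and is itself shifted by it — it sits on the causal path from drug to outcome. Conditioning on a mediator would strip out part of the effect we want; the pooled comparison gives the total causal effect.
Pooled: Drug P 30.5% vs Drug L 29.5%; Drug L is lower overall.

increases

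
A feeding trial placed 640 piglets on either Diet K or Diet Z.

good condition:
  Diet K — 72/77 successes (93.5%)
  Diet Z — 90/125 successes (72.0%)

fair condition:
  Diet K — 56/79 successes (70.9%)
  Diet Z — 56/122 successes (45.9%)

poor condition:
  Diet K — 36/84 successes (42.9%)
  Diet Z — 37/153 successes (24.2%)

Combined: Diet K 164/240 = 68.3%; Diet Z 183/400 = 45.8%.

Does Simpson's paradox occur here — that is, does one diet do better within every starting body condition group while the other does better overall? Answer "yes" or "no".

no

Within each starting body condition level (good condition 93.5% vs 72.0%; fair condition 70.9% vs 45.9%; poor condition 42.9% vs 24.2%), Diet K has the higher rate every time. Pooled: 68.3% vs 45.8% — Diet K has the higher rate overall. They agree.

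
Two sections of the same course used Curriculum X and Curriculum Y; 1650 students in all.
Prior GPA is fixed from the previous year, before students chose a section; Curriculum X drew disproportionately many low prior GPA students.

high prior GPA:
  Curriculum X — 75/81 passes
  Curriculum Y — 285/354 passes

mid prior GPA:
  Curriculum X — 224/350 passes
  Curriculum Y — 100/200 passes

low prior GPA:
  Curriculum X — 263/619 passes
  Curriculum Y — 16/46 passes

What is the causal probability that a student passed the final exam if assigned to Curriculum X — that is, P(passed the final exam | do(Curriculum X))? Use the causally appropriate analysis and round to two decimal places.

0.63

Prior GPA band differs across teaching methods for reasons unrelated to any effect of the teaching method itself, and it separately predicts the outcome — a classic confounder. We must compare within prior GPA band levels.
Standardising Curriculum X to the population prior GPA band mix: 0.264·75/81 + 0.333·224/350 + 0.403·263/619 = 0.629.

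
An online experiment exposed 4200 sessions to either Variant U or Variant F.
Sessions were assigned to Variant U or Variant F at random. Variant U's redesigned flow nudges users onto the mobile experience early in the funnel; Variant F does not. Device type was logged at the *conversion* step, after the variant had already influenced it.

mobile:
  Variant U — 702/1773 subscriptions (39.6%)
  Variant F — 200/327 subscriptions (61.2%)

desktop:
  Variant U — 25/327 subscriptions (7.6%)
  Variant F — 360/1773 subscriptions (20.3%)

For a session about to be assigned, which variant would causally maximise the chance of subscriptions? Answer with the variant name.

Variant U

The device type-specific comparison favours Variant F throughout, but the pooled figures favour Variant U. The question is whether to condition on device type.
Device type is downstream of the variant. One should not condition on a consequence of treatment, so the overall rates are the right comparison.
Pooled: Variant U 34.6% vs Variant F 26.7%; Variant U is higher overall.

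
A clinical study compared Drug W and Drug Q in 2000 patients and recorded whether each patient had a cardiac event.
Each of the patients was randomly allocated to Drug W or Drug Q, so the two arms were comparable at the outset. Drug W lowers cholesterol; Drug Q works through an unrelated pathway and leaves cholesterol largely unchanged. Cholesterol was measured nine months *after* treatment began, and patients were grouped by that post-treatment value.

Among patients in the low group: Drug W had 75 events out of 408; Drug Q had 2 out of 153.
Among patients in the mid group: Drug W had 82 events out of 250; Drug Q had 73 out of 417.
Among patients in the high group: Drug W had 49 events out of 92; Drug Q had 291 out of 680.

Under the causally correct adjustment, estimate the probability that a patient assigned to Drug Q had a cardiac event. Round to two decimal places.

Cholesterol is downstream of the drug. One should not condition on a consequence of treatment, so the overall rates are the right comparison.
So P(outcome | do(Drug Q)) is just the pooled rate for Drug Q: 366/1250 = 0.293.

0.29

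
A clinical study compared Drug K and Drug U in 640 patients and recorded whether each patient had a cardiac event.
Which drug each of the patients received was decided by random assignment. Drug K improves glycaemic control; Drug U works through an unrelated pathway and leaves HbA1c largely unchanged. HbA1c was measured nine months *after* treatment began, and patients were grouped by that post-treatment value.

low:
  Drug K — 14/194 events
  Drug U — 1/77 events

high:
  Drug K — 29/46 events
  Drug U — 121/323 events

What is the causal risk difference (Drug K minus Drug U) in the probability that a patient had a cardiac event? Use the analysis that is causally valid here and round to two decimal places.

-0.13

The HbA1c-specific comparison favours Drug U throughout, but the pooled figures favour Drug K. The question is whether to condition on HbA1c.
HbA1c is downstream of the drug. One should not condition on a consequence of treatment, so the overall rates are the right comparison.
The causal difference is the pooled difference: 0.179 − 0.305 = -0.126.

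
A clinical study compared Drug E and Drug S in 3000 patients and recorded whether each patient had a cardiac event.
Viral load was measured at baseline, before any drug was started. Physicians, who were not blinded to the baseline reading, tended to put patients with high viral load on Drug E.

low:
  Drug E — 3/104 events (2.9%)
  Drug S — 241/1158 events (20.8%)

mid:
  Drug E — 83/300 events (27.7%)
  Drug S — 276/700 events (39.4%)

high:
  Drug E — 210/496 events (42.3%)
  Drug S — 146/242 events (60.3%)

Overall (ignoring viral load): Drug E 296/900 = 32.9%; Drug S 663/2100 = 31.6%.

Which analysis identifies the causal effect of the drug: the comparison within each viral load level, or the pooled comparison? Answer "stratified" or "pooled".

stratified

Within every viral load level Drug E has the lower rate, yet pooled Drug S does — Simpson's reversal.
Nothing the drug does changes viral load; the imbalance is an allocation artefact. With viral load also predicting the outcome, the pooled figure is confounded, and the within-stratum comparison is the causal one.
Within each level — low: 2.9% vs 20.8%; mid: 27.7% vs 39.4%; high: 42.3% vs 60.3% — Drug E is lower every time.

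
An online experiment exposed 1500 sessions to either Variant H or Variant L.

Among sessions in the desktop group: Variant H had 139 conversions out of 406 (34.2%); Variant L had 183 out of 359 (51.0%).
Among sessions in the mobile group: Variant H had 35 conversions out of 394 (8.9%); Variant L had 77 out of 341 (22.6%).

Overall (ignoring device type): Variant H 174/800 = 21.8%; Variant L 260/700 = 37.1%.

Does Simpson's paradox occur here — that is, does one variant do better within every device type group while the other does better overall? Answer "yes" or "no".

no

Within each device type level (desktop 34.2% vs 51.0%; mobile 8.9% vs 22.6%), Variant L has the higher rate every time. Pooled: 21.8% vs 37.1% — Variant L has the higher rate overall. They agree.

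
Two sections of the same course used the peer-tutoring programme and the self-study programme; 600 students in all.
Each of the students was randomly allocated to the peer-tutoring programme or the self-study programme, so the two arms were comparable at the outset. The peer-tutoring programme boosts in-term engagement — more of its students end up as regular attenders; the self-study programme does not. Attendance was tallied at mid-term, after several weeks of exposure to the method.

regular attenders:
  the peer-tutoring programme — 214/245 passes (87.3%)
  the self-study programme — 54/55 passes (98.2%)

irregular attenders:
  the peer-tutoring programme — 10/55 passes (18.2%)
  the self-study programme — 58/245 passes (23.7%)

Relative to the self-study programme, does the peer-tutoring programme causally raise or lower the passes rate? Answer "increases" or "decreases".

The stratified and pooled comparisons disagree (the self-study programme wins within each mid-term attendance; the peer-tutoring programme wins overall), so the answer turns on the causal role of mid-term attendance.
Mid-term attendance is downstream of the teaching method. One should not condition on a consequence of treatment, so the overall rates are the right comparison.
Pooled: the peer-tutoring programme 74.7% vs the self-study programme 37.3%; the peer-tutoring programme is higher overall.

increases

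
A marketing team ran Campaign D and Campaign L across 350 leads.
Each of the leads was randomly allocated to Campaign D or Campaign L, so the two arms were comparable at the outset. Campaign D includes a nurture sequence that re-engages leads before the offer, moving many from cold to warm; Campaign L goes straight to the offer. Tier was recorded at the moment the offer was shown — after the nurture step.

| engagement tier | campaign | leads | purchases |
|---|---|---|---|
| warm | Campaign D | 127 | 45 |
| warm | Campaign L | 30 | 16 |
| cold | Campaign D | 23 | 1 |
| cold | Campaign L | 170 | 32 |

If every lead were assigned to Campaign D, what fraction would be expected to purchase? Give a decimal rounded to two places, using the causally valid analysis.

Campaign L is higher inside every engagement tier stratum but Campaign D is higher in aggregate. Whether to stratify depends on how engagement tier relates to the campaign.
Engagement tier lies on the pathway campaign → engagement tier → outcome, so adjusting for it blocks the indirect effect. For the total causal effect of campaign, use the unadjusted pooled rates.
So P(outcome | do(Campaign D)) is just the pooled rate for Campaign D: 46/150 = 0.307.

0.31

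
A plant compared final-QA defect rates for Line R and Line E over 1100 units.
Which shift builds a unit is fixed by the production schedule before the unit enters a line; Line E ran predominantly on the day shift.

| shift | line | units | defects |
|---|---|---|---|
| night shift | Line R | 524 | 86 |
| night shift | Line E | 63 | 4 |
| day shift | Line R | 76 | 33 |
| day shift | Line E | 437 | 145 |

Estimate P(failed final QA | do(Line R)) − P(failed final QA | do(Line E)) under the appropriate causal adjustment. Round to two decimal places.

+0.10

Nothing the line does changes shift; the imbalance is an allocation artefact. With shift also predicting the outcome, the pooled figure is confounded, and the within-stratum comparison is the causal one.
Adjusting over the population distribution of shift: 0.534·(0.164−0.063) + 0.466·(0.434−0.332) = +0.101.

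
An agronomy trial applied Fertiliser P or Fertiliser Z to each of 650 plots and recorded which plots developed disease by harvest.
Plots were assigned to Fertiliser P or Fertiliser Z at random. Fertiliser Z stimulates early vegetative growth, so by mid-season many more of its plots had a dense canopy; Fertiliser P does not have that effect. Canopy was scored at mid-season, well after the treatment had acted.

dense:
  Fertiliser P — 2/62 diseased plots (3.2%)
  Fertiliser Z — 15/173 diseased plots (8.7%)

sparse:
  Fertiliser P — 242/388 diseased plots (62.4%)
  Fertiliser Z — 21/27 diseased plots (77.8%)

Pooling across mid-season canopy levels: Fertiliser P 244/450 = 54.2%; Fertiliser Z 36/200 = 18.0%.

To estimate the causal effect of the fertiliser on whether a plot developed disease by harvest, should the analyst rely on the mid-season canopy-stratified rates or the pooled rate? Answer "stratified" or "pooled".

pooled

The stratified and pooled comparisons disagree (Fertiliser P wins within each mid-season canopy; Fertiliser Z wins overall), so the answer turns on the causal role of mid-season canopy.
Mid-season canopy here is a post-treatment variable shaped by the fertiliser; conditioning on it would introduce bias rather than remove it. The overall comparison is the causal one.
Pooled: Fertiliser P 54.2% vs Fertiliser Z 18.0%; Fertiliser Z is lower overall.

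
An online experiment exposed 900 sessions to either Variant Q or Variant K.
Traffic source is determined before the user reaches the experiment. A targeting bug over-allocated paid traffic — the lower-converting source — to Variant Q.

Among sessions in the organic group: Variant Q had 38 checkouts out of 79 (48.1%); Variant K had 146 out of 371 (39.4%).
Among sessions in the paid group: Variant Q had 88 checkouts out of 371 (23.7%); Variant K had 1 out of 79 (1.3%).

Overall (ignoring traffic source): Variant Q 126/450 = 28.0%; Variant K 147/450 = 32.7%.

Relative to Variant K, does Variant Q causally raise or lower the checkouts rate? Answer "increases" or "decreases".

Variant Q is higher inside every traffic source stratum but Variant K is higher in aggregate. Whether to stratify depends on how traffic source relates to the variant.
Here traffic source is a common cause — it drives both which variant a case falls under and the outcome. The crude comparison mixes populations; the stratum-specific rates are the causally relevant ones.
Within each level — organic: 48.1% vs 39.4%; paid: 23.7% vs 1.3% — Variant Q is higher every time.

increases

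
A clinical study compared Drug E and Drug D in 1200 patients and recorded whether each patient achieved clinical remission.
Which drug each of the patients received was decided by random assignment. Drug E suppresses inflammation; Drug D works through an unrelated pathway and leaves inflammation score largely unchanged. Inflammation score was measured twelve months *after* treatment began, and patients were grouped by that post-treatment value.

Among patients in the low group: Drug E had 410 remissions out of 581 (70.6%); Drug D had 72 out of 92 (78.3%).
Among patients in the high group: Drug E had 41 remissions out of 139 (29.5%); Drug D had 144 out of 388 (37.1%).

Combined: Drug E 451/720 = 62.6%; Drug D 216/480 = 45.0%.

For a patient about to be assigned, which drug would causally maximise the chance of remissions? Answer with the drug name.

Drug E

Inflammation score lies on the pathway drug → inflammation score → outcome, so adjusting for it blocks the indirect effect. For the total causal effect of drug, use the unadjusted pooled rates.
Pooled: Drug E 62.6% vs Drug D 45.0%; Drug E is higher overall.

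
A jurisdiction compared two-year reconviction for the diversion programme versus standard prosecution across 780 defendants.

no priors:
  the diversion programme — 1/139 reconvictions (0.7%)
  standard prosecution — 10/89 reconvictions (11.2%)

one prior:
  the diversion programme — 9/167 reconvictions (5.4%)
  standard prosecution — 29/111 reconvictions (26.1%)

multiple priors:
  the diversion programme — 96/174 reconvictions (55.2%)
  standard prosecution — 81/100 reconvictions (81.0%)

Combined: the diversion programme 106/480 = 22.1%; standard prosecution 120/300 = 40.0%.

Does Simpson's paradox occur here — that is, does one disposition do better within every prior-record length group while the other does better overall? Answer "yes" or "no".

no

Within each prior-record length level (no priors 0.7% vs 11.2%; one prior 5.4% vs 26.1%; multiple priors 55.2% vs 81.0%), the diversion programme has the lower rate every time. Pooled: 22.1% vs 40.0% — the diversion programme has the lower rate overall. They agree.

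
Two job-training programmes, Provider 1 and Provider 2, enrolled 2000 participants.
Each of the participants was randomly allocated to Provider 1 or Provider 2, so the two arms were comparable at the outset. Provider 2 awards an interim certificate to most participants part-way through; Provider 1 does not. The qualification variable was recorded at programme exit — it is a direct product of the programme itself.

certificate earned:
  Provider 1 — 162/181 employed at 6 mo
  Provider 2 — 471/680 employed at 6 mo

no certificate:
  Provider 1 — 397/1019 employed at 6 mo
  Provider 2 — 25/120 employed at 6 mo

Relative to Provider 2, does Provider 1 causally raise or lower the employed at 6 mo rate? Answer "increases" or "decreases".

decreases

The qualification attained during the programme-specific comparison favours Provider 1 throughout, but the pooled figures favour Provider 2. The question is whether to condition on qualification attained during the programme.
Qualification attained during the programme is recorded after the programme and is itself shifted by it — it sits on the causal path from programme to outcome. Conditioning on a mediator would strip out part of the effect we want; the pooled comparison gives the total causal effect.
Pooled: Provider 1 46.6% vs Provider 2 62.0%; Provider 2 is higher overall.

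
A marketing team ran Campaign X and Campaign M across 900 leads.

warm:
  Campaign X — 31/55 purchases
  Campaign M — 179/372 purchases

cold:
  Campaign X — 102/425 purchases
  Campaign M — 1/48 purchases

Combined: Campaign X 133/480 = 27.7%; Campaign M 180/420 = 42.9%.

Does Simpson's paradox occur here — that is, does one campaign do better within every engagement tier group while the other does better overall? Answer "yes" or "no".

Within each engagement tier level (warm 56.4% vs 48.1%; cold 24.0% vs 2.1%), Campaign X has the higher rate every time. Pooled: 27.7% vs 42.9% — Campaign M has the higher rate overall. The two comparisons disagree.

yes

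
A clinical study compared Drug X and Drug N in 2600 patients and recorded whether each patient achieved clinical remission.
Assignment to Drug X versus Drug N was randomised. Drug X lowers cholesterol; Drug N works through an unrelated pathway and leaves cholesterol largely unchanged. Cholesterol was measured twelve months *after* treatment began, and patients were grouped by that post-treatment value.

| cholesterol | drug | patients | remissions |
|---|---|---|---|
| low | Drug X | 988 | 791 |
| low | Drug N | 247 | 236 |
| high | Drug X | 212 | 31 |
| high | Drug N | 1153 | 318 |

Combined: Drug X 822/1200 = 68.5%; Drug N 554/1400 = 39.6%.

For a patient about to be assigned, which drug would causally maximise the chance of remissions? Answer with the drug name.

Cholesterol lies on the pathway drug → cholesterol → outcome, so adjusting for it blocks the indirect effect. For the total causal effect of drug, use the unadjusted pooled rates.
Pooled: Drug X 68.5% vs Drug N 39.6%; Drug X is higher overall.

Drug X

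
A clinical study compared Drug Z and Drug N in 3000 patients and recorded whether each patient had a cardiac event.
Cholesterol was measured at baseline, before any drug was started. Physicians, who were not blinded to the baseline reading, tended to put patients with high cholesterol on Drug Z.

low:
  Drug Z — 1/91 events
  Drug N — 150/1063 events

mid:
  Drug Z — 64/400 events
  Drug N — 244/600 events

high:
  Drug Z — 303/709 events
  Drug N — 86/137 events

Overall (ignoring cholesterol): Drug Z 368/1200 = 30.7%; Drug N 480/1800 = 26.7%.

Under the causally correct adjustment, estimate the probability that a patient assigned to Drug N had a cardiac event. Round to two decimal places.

0.37

Drug Z is lower inside every cholesterol stratum but Drug N is lower in aggregate. Whether to stratify depends on how cholesterol relates to the drug.
The imbalance in cholesterol arose from how patients were allocated, not from anything the drug did; and cholesterol independently affects the outcome. The pooled gap is confounded — condition on cholesterol.
Standardising Drug N to the population cholesterol mix: 0.385·150/1063 + 0.333·244/600 + 0.282·86/137 = 0.367.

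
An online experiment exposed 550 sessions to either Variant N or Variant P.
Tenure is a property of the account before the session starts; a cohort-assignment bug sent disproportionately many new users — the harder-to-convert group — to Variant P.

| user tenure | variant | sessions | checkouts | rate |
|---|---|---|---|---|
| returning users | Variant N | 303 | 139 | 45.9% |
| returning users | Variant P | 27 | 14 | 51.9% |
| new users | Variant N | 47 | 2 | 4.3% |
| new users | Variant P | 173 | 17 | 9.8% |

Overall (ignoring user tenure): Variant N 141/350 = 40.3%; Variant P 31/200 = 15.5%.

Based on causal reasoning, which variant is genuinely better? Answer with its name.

User tenure satisfies the back-door criterion: it is not a descendant of the variant, and it blocks the spurious path from variant to outcome. Adjusting for it (i.e., using the within-user tenure rates) gives the causal effect.
Within each level — returning users: 45.9% vs 51.9%; new users: 4.3% vs 9.8% — Variant P is higher every time.

Variant P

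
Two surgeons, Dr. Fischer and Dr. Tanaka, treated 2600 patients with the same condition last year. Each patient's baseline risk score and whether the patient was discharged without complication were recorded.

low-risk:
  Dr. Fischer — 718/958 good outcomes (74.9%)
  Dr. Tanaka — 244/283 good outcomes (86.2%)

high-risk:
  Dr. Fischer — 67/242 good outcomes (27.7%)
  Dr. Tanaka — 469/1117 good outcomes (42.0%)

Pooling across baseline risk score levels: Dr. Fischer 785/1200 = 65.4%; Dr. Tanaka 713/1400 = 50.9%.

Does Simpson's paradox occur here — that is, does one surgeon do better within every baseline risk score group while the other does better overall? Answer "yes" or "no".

yes

Within each baseline risk score level (low-risk 74.9% vs 86.2%; high-risk 27.7% vs 42.0%), Dr. Tanaka has the higher rate every time. Pooled: 65.4% vs 50.9% — Dr. Fischer has the higher rate overall. The two comparisons disagree.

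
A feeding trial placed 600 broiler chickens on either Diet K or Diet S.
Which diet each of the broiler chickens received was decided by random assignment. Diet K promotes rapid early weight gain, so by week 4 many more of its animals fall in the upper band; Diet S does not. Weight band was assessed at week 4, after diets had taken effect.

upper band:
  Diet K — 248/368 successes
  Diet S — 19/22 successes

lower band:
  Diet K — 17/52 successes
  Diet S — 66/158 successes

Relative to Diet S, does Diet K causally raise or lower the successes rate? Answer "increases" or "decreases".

increases

Week-4 weight band lies on the pathway diet → week-4 weight band → outcome, so adjusting for it blocks the indirect effect. For the total causal effect of diet, use the unadjusted pooled rates.
Pooled: Diet K 63.1% vs Diet S 47.2%; Diet K is higher overall.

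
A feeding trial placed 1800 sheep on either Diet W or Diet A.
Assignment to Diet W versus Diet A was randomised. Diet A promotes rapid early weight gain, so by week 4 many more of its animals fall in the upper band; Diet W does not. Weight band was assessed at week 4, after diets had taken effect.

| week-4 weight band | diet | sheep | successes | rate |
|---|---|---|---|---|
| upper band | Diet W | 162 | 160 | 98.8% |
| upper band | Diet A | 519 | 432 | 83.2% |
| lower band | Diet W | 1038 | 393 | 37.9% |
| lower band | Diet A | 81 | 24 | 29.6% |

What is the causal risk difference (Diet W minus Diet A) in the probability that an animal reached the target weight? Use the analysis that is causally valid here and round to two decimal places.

-0.30

The stratified and pooled comparisons disagree (Diet W wins within each week-4 weight band; Diet A wins overall), so the answer turns on the causal role of week-4 weight band.
Because the diet influences week-4 weight band, week-4 weight band is a post-treatment mediator, not a confounder. Stratifying on it would bias the estimate; the causal effect is the crude pooled difference.
The causal difference is the pooled difference: 0.461 − 0.760 = -0.299.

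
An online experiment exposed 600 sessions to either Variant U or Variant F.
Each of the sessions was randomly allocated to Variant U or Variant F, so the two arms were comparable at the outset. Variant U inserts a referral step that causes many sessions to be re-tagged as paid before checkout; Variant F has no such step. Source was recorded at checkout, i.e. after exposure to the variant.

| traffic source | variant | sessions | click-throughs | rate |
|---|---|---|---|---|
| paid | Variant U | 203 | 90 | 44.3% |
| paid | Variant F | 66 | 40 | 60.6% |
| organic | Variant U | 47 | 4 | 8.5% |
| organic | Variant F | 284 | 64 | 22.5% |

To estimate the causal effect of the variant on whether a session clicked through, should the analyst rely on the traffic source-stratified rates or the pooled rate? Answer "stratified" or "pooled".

pooled

Variant F is higher inside every traffic source stratum but Variant U is higher in aggregate. Whether to stratify depends on how traffic source relates to the variant.
Traffic source is downstream of the variant. One should not condition on a consequence of treatment, so the overall rates are the right comparison.
Pooled: Variant U 37.6% vs Variant F 29.7%; Variant U is higher overall.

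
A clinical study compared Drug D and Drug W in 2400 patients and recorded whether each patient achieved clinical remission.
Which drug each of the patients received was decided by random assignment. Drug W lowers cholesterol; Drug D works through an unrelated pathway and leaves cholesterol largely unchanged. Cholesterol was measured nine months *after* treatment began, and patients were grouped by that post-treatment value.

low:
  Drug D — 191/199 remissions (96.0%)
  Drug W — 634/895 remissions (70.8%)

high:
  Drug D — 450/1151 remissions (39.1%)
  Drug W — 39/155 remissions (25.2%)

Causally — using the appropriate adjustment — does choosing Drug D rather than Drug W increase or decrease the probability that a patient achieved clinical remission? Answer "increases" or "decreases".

Within every cholesterol level Drug D has the higher rate, yet pooled Drug W does — Simpson's reversal.
Because the drug influences cholesterol, cholesterol is a post-treatment mediator, not a confounder. Stratifying on it would bias the estimate; the causal effect is the crude pooled difference.
Pooled: Drug D 47.5% vs Drug W 64.1%; Drug W is higher overall.

decreases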